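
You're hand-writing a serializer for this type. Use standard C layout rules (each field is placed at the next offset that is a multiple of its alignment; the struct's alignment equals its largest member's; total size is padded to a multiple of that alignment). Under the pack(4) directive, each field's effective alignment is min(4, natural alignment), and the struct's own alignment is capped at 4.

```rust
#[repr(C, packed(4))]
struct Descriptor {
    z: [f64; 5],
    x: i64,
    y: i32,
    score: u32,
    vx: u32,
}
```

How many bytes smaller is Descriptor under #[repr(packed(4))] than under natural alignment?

natural layout:
  0..40  z  (40B, 8-aligned)
  40..48  x  (8B, 8-aligned)
  48..52  y  (4B, 4-aligned)
  52..56  score  (4B, 4-aligned)
  56..60  vx  (4B, 4-aligned)
  60..64  -- tail padding (4B)
  sizeof = 64, alignof = 8
packed(4) layout:
  0..40  z  (40B, 4-aligned)
  40..48  x  (8B, 4-aligned)
  48..52  y  (4B, 4-aligned)
  52..56  score  (4B, 4-aligned)
  56..60  vx  (4B, 4-aligned)
  sizeof = 60, alignof = 4
64 − 60 = 4

4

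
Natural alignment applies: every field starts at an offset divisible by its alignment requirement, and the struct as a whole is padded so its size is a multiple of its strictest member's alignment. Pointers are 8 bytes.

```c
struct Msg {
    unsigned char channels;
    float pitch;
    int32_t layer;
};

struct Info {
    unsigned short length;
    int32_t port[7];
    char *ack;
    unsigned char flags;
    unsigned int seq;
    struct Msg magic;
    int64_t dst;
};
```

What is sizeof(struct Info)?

72

Msg: @0: channels [1B, align 1] → 1; +3 pad (align 4); @4: pitch [4B, align 4] → 8; @8: layer [4B, align 4] → 12; size 12, align 4
@0: length [2B, align 2] → 2
+2 pad (align 4)
@4: port [28B, align 4] → 32
@32: ack [8B, align 8] → 40
@40: flags [1B, align 1] → 41
+3 pad (align 4)
@44: seq [4B, align 4] → 48
@48: magic [12B, align 4] → 60
+4 pad (align 8)
@64: dst [8B, align 8] → 72
size 72, align 8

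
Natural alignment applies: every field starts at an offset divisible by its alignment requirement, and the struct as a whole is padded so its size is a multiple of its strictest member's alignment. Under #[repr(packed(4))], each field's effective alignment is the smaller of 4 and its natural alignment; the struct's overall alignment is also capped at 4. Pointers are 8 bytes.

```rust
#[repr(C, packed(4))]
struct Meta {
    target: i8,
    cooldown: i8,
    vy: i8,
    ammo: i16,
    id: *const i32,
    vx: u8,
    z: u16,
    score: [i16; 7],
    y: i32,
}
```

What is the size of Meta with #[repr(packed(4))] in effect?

40

0..1  target  (1B, 1-aligned)
1..2  cooldown  (1B, 1-aligned)
2..3  vy  (1B, 1-aligned)
3..4  -- padding (1B)
4..6  ammo  (2B, 2-aligned)
6..8  -- padding (2B)
8..16  id  (8B, 4-aligned)
16..17  vx  (1B, 1-aligned)
17..18  -- padding (1B)
18..20  z  (2B, 2-aligned)
20..34  score  (14B, 2-aligned)
34..36  -- padding (2B)
36..40  y  (4B, 4-aligned)
sizeof = 40, alignof = 4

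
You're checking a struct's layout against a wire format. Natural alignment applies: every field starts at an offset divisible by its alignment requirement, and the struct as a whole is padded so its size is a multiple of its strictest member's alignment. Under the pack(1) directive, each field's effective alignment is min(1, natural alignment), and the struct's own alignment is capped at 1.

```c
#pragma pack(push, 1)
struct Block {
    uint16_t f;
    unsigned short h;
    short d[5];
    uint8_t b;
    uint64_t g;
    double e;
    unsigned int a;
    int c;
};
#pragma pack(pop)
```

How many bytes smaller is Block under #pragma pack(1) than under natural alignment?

natural layout:
  0..2  f  (2B, 2-aligned)
  2..4  h  (2B, 2-aligned)
  4..14  d  (10B, 2-aligned)
  14..15  b  (1B, 1-aligned)
  15..16  -- padding (1B)
  16..24  g  (8B, 8-aligned)
  24..32  e  (8B, 8-aligned)
  32..36  a  (4B, 4-aligned)
  36..40  c  (4B, 4-aligned)
  sizeof = 40, alignof = 8
packed(1) layout:
  0..2  f  (2B, 1-aligned)
  2..4  h  (2B, 1-aligned)
  4..14  d  (10B, 1-aligned)
  14..15  b  (1B, 1-aligned)
  15..23  g  (8B, 1-aligned)
  23..31  e  (8B, 1-aligned)
  31..35  a  (4B, 1-aligned)
  35..39  c  (4B, 1-aligned)
  sizeof = 39, alignof = 1
40 − 39 = 1

1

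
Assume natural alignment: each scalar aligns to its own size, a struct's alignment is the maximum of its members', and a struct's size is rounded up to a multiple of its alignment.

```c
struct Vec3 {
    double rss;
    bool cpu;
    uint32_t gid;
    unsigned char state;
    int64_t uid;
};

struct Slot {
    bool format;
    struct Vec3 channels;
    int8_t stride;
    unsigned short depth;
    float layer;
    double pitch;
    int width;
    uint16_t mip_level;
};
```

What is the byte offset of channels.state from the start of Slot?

Vec3: @0: rss [8B, align 8] → 8; @8: cpu [1B, align 1] → 9; +3 pad (align 4); @12: gid [4B, align 4] → 16; @16: state [1B, align 1] → 17; +7 pad (align 8); @24: uid [8B, align 8] → 32; size 32, align 8
@0: format [1B, align 1] → 1
+7 pad (align 8)
@8: channels [32B, align 8] → 40
within Vec3: state at 16
8 + 16 = 24

24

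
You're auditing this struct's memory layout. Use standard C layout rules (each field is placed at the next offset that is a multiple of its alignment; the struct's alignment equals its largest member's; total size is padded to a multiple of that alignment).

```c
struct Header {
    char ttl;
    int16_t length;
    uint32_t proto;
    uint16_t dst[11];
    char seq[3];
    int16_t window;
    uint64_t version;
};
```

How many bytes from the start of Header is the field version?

@0: ttl [1B, align 1] → 1
+1 pad (align 2)
@2: length [2B, align 2] → 4
@4: proto [4B, align 4] → 8
@8: dst [22B, align 2] → 30
@30: seq [3B, align 1] → 33
+1 pad (align 2)
@34: window [2B, align 2] → 36
+4 pad (align 8)
@40: version [8B, align 8] → 48

40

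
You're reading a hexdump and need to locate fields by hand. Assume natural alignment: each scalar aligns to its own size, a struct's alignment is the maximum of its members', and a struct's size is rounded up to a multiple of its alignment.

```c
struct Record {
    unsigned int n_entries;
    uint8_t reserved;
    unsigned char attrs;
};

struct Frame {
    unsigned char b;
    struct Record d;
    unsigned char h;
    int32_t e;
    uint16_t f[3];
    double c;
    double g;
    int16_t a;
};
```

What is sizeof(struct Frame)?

Record: n_entries at 0 (size 4, align 4) → ends 4; reserved at 4 (size 1, align 1) → ends 5; attrs at 5 (size 1, align 1) → ends 6; tail pad 2 to reach multiple of 4; total 8 bytes, alignment 4
b at 0 (size 1, align 1) → ends 1
pad 3 to align 4 for d
d at 4 (size 8, align 4) → ends 12
h at 12 (size 1, align 1) → ends 13
pad 3 to align 4 for e
e at 16 (size 4, align 4) → ends 20
f at 20 (size 6, align 2) → ends 26
pad 6 to align 8 for c
c at 32 (size 8, align 8) → ends 40
g at 40 (size 8, align 8) → ends 48
a at 48 (size 2, align 2) → ends 50
tail pad 6 to reach multiple of 8
total 56 bytes, alignment 8

56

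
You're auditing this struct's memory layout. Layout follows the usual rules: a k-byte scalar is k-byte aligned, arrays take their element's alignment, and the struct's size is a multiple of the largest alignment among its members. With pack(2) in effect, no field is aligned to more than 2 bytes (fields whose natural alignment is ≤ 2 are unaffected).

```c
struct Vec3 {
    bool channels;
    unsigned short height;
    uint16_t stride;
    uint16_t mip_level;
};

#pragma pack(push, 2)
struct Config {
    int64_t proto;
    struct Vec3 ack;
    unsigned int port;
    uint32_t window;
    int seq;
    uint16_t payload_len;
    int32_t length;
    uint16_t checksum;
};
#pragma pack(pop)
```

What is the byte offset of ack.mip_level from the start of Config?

14

Vec3: 0..1  channels  (1B, 1-aligned); 1..2  -- padding (1B); 2..4  height  (2B, 2-aligned); 4..6  stride  (2B, 2-aligned); 6..8  mip_level  (2B, 2-aligned); sizeof = 8, alignof = 2
0..8  proto  (8B, 2-aligned)
8..16  ack  (8B, 2-aligned)
within Vec3: mip_level at 6
8 + 6 = 14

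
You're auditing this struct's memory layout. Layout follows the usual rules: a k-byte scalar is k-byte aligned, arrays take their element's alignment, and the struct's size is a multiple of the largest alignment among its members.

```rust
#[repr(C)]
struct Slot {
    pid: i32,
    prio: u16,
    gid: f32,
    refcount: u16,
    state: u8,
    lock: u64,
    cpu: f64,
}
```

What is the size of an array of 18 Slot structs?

576

0..4  pid  (4B, 4-aligned)
4..6  prio  (2B, 2-aligned)
6..8  -- padding (2B)
8..12  gid  (4B, 4-aligned)
12..14  refcount  (2B, 2-aligned)
14..15  state  (1B, 1-aligned)
15..16  -- padding (1B)
16..24  lock  (8B, 8-aligned)
24..32  cpu  (8B, 8-aligned)
sizeof = 32, alignof = 8
array of 18: 18 × 32 = 576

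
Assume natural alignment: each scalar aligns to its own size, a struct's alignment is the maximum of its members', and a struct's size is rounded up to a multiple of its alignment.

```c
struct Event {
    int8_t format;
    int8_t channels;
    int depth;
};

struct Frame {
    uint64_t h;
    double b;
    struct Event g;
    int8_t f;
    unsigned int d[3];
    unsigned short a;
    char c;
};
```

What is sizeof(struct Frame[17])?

Event: @0: format [1B, align 1] → 1; @1: channels [1B, align 1] → 2; +2 pad (align 4); @4: depth [4B, align 4] → 8; size 8, align 4
@0: h [8B, align 8] → 8
@8: b [8B, align 8] → 16
@16: g [8B, align 4] → 24
@24: f [1B, align 1] → 25
+3 pad (align 4)
@28: d [12B, align 4] → 40
@40: a [2B, align 2] → 42
@42: c [1B, align 1] → 43
+5 tail pad (align 8)
size 48, align 8
array of 17: 17 × 48 = 816

816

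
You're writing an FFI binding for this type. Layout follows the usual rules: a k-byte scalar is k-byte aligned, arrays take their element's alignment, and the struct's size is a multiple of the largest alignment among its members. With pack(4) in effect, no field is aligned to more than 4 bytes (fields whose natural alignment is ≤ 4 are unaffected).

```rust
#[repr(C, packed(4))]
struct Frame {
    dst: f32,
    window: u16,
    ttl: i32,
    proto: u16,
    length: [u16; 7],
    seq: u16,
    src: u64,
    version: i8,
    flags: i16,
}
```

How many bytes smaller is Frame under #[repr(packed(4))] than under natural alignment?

4

natural layout:
  dst at 0 (size 4, align 4) → ends 4
  window at 4 (size 2, align 2) → ends 6
  pad 2 to align 4 for ttl
  ttl at 8 (size 4, align 4) → ends 12
  proto at 12 (size 2, align 2) → ends 14
  length at 14 (size 14, align 2) → ends 28
  seq at 28 (size 2, align 2) → ends 30
  pad 2 to align 8 for src
  src at 32 (size 8, align 8) → ends 40
  version at 40 (size 1, align 1) → ends 41
  pad 1 to align 2 for flags
  flags at 42 (size 2, align 2) → ends 44
  tail pad 4 to reach multiple of 8
  total 48 bytes, alignment 8
packed(4) layout:
  dst at 0 (size 4, align 4) → ends 4
  window at 4 (size 2, align 2) → ends 6
  pad 2 to align 4 for ttl
  ttl at 8 (size 4, align 4) → ends 12
  proto at 12 (size 2, align 2) → ends 14
  length at 14 (size 14, align 2) → ends 28
  seq at 28 (size 2, align 2) → ends 30
  pad 2 to align 4 for src
  src at 32 (size 8, align 4) → ends 40
  version at 40 (size 1, align 1) → ends 41
  pad 1 to align 2 for flags
  flags at 42 (size 2, align 2) → ends 44
  total 44 bytes, alignment 4
48 − 44 = 4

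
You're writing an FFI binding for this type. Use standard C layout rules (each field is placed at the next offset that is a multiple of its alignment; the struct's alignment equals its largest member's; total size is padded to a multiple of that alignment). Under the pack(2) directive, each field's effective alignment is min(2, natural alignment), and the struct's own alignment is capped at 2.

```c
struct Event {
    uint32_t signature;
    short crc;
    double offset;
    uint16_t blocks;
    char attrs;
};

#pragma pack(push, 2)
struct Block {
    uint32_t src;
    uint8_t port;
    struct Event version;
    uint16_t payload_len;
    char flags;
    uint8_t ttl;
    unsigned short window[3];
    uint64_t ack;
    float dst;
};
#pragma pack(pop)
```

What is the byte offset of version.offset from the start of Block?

Event: signature at 0 (size 4, align 4) → ends 4; crc at 4 (size 2, align 2) → ends 6; pad 2 to align 8 for offset; offset at 8 (size 8, align 8) → ends 16; blocks at 16 (size 2, align 2) → ends 18; attrs at 18 (size 1, align 1) → ends 19; tail pad 5 to reach multiple of 8; total 24 bytes, alignment 8
src at 0 (size 4, align 2) → ends 4
port at 4 (size 1, align 1) → ends 5
pad 1 to align 2 for version
version at 6 (size 24, align 2) → ends 30
within Event: offset at 8
6 + 8 = 14

14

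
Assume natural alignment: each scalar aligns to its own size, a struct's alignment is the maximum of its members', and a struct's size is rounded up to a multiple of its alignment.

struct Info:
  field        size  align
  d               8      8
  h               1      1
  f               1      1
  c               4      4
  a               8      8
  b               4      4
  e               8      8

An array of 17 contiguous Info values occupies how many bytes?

0..8  d  (8B, 8-aligned)
8..9  h  (1B, 1-aligned)
9..10  f  (1B, 1-aligned)
10..12  -- padding (2B)
12..16  c  (4B, 4-aligned)
16..24  a  (8B, 8-aligned)
24..28  b  (4B, 4-aligned)
28..32  -- padding (4B)
32..40  e  (8B, 8-aligned)
sizeof = 40, alignof = 8
array of 17: 17 × 40 = 680

680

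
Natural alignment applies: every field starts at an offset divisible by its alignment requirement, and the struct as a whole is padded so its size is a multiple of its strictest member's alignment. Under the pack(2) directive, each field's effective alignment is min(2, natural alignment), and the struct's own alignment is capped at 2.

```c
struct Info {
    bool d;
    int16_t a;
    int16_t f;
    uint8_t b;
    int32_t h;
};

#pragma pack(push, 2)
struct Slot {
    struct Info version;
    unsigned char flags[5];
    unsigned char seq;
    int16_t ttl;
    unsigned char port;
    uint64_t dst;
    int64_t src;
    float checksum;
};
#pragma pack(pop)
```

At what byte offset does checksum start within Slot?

38

Info: @0: d [1B, align 1] → 1; +1 pad (align 2); @2: a [2B, align 2] → 4; @4: f [2B, align 2] → 6; @6: b [1B, align 1] → 7; +1 pad (align 4); @8: h [4B, align 4] → 12; size 12, align 4
@0: version [12B, align 2] → 12
@12: flags [5B, align 1] → 17
@17: seq [1B, align 1] → 18
@18: ttl [2B, align 2] → 20
@20: port [1B, align 1] → 21
+1 pad (align 2)
@22: dst [8B, align 2] → 30
@30: src [8B, align 2] → 38
@38: checksum [4B, align 2] → 42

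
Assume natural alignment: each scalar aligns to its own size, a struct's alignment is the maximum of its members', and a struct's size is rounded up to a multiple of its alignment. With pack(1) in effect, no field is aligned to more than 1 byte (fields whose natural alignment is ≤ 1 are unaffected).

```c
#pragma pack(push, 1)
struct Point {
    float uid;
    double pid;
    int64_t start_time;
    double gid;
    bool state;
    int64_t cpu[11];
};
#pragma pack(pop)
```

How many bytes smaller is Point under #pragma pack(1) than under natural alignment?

11

natural layout:
  @0: uid [4B, align 4] → 4
  +4 pad (align 8)
  @8: pid [8B, align 8] → 16
  @16: start_time [8B, align 8] → 24
  @24: gid [8B, align 8] → 32
  @32: state [1B, align 1] → 33
  +7 pad (align 8)
  @40: cpu [88B, align 8] → 128
  size 128, align 8
packed(1) layout:
  @0: uid [4B, align 1] → 4
  @4: pid [8B, align 1] → 12
  @12: start_time [8B, align 1] → 20
  @20: gid [8B, align 1] → 28
  @28: state [1B, align 1] → 29
  @29: cpu [88B, align 1] → 117
  size 117, align 1
128 − 117 = 11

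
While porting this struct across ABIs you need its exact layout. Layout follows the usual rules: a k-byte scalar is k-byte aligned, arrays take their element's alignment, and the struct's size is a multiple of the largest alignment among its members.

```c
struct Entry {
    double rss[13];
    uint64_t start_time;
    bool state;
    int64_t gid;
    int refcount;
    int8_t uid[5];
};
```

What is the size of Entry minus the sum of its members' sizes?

14

0..104  rss  (104B, 8-aligned)
104..112  start_time  (8B, 8-aligned)
112..113  state  (1B, 1-aligned)
113..120  -- padding (7B)
120..128  gid  (8B, 8-aligned)
128..132  refcount  (4B, 4-aligned)
132..137  uid  (5B, 1-aligned)
137..144  -- tail padding (7B)
sizeof = 144, alignof = 8
data bytes 130, size 144 → padding 14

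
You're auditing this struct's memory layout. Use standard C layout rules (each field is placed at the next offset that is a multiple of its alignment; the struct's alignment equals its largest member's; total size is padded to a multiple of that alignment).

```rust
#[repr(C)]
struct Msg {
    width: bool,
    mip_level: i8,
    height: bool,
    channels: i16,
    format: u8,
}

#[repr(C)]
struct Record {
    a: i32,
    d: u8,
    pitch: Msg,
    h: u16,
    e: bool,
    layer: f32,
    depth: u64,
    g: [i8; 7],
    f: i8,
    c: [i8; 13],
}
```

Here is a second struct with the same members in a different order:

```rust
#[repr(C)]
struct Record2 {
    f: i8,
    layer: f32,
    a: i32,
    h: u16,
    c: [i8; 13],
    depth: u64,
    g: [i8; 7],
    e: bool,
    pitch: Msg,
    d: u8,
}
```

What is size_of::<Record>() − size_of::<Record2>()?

-8

Msg: 0..1  width  (1B, 1-aligned); 1..2  mip_level  (1B, 1-aligned); 2..3  height  (1B, 1-aligned); 3..4  -- padding (1B); 4..6  channels  (2B, 2-aligned); 6..7  format  (1B, 1-aligned); 7..8  -- tail padding (1B); sizeof = 8, alignof = 2
0..4  a  (4B, 4-aligned)
4..5  d  (1B, 1-aligned)
5..6  -- padding (1B)
6..14  pitch  (8B, 2-aligned)
14..16  h  (2B, 2-aligned)
16..17  e  (1B, 1-aligned)
17..20  -- padding (3B)
20..24  layer  (4B, 4-aligned)
24..32  depth  (8B, 8-aligned)
32..39  g  (7B, 1-aligned)
39..40  f  (1B, 1-aligned)
40..53  c  (13B, 1-aligned)
53..56  -- tail padding (3B)
sizeof = 56, alignof = 8
— Record2 —
0..1  f  (1B, 1-aligned)
1..4  -- padding (3B)
4..8  layer  (4B, 4-aligned)
8..12  a  (4B, 4-aligned)
12..14  h  (2B, 2-aligned)
14..27  c  (13B, 1-aligned)
27..32  -- padding (5B)
32..40  depth  (8B, 8-aligned)
40..47  g  (7B, 1-aligned)
47..48  e  (1B, 1-aligned)
48..56  pitch  (8B, 2-aligned)
56..57  d  (1B, 1-aligned)
57..64  -- tail padding (7B)
sizeof = 64, alignof = 8
56 − 64 = -8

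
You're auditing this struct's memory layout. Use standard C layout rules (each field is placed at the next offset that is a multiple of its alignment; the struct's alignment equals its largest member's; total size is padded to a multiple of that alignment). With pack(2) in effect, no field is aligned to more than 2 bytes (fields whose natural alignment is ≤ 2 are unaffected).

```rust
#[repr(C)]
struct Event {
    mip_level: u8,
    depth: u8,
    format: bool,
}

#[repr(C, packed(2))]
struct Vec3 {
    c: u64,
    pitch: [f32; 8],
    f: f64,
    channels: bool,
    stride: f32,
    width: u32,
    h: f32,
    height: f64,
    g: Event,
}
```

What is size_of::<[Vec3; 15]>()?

1110

Event: 0..1  mip_level  (1B, 1-aligned); 1..2  depth  (1B, 1-aligned); 2..3  format  (1B, 1-aligned); sizeof = 3, alignof = 1
0..8  c  (8B, 2-aligned)
8..40  pitch  (32B, 2-aligned)
40..48  f  (8B, 2-aligned)
48..49  channels  (1B, 1-aligned)
49..50  -- padding (1B)
50..54  stride  (4B, 2-aligned)
54..58  width  (4B, 2-aligned)
58..62  h  (4B, 2-aligned)
62..70  height  (8B, 2-aligned)
70..73  g  (3B, 1-aligned)
73..74  -- tail padding (1B)
sizeof = 74, alignof = 2
array of 15: 15 × 74 = 1110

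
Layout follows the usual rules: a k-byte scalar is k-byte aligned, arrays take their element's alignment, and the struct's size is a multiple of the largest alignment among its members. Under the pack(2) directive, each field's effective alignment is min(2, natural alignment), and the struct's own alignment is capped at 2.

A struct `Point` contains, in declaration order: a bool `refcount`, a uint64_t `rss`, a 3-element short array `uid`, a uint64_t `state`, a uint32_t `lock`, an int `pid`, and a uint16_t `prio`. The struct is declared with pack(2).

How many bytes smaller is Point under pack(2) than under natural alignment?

natural layout:
  0..1  refcount  (1B, 1-aligned)
  1..8  -- padding (7B)
  8..16  rss  (8B, 8-aligned)
  16..22  uid  (6B, 2-aligned)
  22..24  -- padding (2B)
  24..32  state  (8B, 8-aligned)
  32..36  lock  (4B, 4-aligned)
  36..40  pid  (4B, 4-aligned)
  40..42  prio  (2B, 2-aligned)
  42..48  -- tail padding (6B)
  sizeof = 48, alignof = 8
packed(2) layout:
  0..1  refcount  (1B, 1-aligned)
  1..2  -- padding (1B)
  2..10  rss  (8B, 2-aligned)
  10..16  uid  (6B, 2-aligned)
  16..24  state  (8B, 2-aligned)
  24..28  lock  (4B, 2-aligned)
  28..32  pid  (4B, 2-aligned)
  32..34  prio  (2B, 2-aligned)
  sizeof = 34, alignof = 2
48 − 34 = 14

14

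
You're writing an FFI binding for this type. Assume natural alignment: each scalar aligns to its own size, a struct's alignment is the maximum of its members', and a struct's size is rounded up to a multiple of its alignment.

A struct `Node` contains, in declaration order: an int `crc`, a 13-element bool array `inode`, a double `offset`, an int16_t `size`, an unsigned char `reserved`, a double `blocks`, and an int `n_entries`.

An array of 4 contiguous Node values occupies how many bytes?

0..4  crc  (4B, 4-aligned)
4..17  inode  (13B, 1-aligned)
17..24  -- padding (7B)
24..32  offset  (8B, 8-aligned)
32..34  size  (2B, 2-aligned)
34..35  reserved  (1B, 1-aligned)
35..40  -- padding (5B)
40..48  blocks  (8B, 8-aligned)
48..52  n_entries  (4B, 4-aligned)
52..56  -- tail padding (4B)
sizeof = 56, alignof = 8
array of 4: 4 × 56 = 224

224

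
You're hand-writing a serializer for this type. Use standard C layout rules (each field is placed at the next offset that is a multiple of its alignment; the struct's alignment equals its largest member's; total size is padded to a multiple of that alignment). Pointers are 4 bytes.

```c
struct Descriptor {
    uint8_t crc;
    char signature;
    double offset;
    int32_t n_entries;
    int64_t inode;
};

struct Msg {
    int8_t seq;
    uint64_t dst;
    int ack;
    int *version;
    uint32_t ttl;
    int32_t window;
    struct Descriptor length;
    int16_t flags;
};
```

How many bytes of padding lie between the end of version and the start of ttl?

Descriptor: @0: crc [1B, align 1] → 1; @1: signature [1B, align 1] → 2; +6 pad (align 8); @8: offset [8B, align 8] → 16; @16: n_entries [4B, align 4] → 20; +4 pad (align 8); @24: inode [8B, align 8] → 32; size 32, align 8
@0: seq [1B, align 1] → 1
+7 pad (align 8)
@8: dst [8B, align 8] → 16
@16: ack [4B, align 4] → 20
@20: version [4B, align 4] → 24
@24: ttl [4B, align 4] → 28

0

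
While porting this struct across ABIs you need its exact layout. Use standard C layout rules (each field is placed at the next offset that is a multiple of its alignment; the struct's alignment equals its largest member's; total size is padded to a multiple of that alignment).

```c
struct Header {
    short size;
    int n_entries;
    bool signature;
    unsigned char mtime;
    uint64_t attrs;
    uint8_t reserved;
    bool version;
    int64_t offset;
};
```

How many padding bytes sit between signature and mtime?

0..2  size  (2B, 2-aligned)
2..4  -- padding (2B)
4..8  n_entries  (4B, 4-aligned)
8..9  signature  (1B, 1-aligned)
9..10  mtime  (1B, 1-aligned)

0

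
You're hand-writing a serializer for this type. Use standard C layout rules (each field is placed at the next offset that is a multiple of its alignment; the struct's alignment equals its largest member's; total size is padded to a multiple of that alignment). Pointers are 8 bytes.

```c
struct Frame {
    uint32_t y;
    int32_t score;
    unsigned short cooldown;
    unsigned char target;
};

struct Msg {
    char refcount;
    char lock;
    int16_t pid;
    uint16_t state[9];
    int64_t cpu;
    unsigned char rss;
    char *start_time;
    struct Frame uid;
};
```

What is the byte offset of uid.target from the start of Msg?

58

Frame: @0: y [4B, align 4] → 4; @4: score [4B, align 4] → 8; @8: cooldown [2B, align 2] → 10; @10: target [1B, align 1] → 11; +1 tail pad (align 4); size 12, align 4
@0: refcount [1B, align 1] → 1
@1: lock [1B, align 1] → 2
@2: pid [2B, align 2] → 4
@4: state [18B, align 2] → 22
+2 pad (align 8)
@24: cpu [8B, align 8] → 32
@32: rss [1B, align 1] → 33
+7 pad (align 8)
@40: start_time [8B, align 8] → 48
@48: uid [12B, align 4] → 60
within Frame: target at 10
48 + 10 = 58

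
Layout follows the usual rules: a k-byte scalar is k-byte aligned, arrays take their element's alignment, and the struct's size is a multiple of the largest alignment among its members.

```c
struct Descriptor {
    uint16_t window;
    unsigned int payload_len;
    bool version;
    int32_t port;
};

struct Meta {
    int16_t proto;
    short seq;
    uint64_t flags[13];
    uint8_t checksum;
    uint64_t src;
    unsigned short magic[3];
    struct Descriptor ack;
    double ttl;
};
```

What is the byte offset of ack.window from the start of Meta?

136

Descriptor: window at 0 (size 2, align 2) → ends 2; pad 2 to align 4 for payload_len; payload_len at 4 (size 4, align 4) → ends 8; version at 8 (size 1, align 1) → ends 9; pad 3 to align 4 for port; port at 12 (size 4, align 4) → ends 16; total 16 bytes, alignment 4
proto at 0 (size 2, align 2) → ends 2
seq at 2 (size 2, align 2) → ends 4
pad 4 to align 8 for flags
flags at 8 (size 104, align 8) → ends 112
checksum at 112 (size 1, align 1) → ends 113
pad 7 to align 8 for src
src at 120 (size 8, align 8) → ends 128
magic at 128 (size 6, align 2) → ends 134
pad 2 to align 4 for ack
ack at 136 (size 16, align 4) → ends 152
within Descriptor: window at 0
136 + 0 = 136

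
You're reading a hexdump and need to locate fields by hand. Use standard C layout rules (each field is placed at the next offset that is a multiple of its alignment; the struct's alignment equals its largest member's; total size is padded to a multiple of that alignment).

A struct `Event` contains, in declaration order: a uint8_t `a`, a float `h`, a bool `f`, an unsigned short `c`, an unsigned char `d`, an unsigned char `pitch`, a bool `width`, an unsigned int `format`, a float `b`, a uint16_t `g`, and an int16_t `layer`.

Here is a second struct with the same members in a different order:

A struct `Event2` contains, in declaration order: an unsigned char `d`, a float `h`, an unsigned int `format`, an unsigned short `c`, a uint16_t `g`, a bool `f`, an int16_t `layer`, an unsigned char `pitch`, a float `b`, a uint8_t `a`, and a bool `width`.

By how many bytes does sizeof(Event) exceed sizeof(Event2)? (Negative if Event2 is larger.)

@0: a [1B, align 1] → 1
+3 pad (align 4)
@4: h [4B, align 4] → 8
@8: f [1B, align 1] → 9
+1 pad (align 2)
@10: c [2B, align 2] → 12
@12: d [1B, align 1] → 13
@13: pitch [1B, align 1] → 14
@14: width [1B, align 1] → 15
+1 pad (align 4)
@16: format [4B, align 4] → 20
@20: b [4B, align 4] → 24
@24: g [2B, align 2] → 26
@26: layer [2B, align 2] → 28
size 28, align 4
— Event2 —
@0: d [1B, align 1] → 1
+3 pad (align 4)
@4: h [4B, align 4] → 8
@8: format [4B, align 4] → 12
@12: c [2B, align 2] → 14
@14: g [2B, align 2] → 16
@16: f [1B, align 1] → 17
+1 pad (align 2)
@18: layer [2B, align 2] → 20
@20: pitch [1B, align 1] → 21
+3 pad (align 4)
@24: b [4B, align 4] → 28
@28: a [1B, align 1] → 29
@29: width [1B, align 1] → 30
+2 tail pad (align 4)
size 32, align 4
28 − 32 = -4

-4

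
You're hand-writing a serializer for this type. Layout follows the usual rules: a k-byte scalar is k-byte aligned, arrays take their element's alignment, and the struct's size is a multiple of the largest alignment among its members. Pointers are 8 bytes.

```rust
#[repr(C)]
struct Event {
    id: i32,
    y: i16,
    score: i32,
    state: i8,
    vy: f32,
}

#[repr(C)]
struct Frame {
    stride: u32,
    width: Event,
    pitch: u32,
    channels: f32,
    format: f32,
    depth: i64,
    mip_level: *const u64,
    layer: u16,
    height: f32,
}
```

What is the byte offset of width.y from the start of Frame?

8

Event: id at 0 (size 4, align 4) → ends 4; y at 4 (size 2, align 2) → ends 6; pad 2 to align 4 for score; score at 8 (size 4, align 4) → ends 12; state at 12 (size 1, align 1) → ends 13; pad 3 to align 4 for vy; vy at 16 (size 4, align 4) → ends 20; total 20 bytes, alignment 4
stride at 0 (size 4, align 4) → ends 4
width at 4 (size 20, align 4) → ends 24
within Event: y at 4
4 + 4 = 8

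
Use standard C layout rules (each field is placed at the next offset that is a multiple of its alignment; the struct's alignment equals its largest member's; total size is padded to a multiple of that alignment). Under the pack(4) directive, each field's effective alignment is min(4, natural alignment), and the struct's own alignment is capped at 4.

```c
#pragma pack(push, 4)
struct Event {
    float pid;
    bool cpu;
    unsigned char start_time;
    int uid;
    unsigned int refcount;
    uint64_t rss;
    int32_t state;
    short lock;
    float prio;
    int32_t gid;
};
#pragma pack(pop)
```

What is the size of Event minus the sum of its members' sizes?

4

pid at 0 (size 4, align 4) → ends 4
cpu at 4 (size 1, align 1) → ends 5
start_time at 5 (size 1, align 1) → ends 6
pad 2 to align 4 for uid
uid at 8 (size 4, align 4) → ends 12
refcount at 12 (size 4, align 4) → ends 16
rss at 16 (size 8, align 4) → ends 24
state at 24 (size 4, align 4) → ends 28
lock at 28 (size 2, align 2) → ends 30
pad 2 to align 4 for prio
prio at 32 (size 4, align 4) → ends 36
gid at 36 (size 4, align 4) → ends 40
total 40 bytes, alignment 4
data bytes 36, size 40 → padding 4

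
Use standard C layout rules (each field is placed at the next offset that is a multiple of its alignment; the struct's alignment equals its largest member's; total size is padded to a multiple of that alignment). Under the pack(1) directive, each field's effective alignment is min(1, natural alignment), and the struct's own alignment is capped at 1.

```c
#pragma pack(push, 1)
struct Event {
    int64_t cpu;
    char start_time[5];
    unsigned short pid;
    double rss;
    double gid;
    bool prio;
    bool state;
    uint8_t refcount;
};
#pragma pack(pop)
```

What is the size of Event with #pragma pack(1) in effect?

@0: cpu [8B, align 1] → 8
@8: start_time [5B, align 1] → 13
@13: pid [2B, align 1] → 15
@15: rss [8B, align 1] → 23
@23: gid [8B, align 1] → 31
@31: prio [1B, align 1] → 32
@32: state [1B, align 1] → 33
@33: refcount [1B, align 1] → 34
size 34, align 1

34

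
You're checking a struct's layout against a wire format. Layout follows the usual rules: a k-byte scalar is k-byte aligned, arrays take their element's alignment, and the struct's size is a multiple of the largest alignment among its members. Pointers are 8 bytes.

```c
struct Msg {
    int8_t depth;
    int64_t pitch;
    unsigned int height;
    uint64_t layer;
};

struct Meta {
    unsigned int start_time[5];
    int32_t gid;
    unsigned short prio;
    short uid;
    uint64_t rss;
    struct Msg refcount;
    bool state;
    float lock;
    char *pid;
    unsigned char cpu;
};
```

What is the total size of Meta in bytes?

Msg: 0..1  depth  (1B, 1-aligned); 1..8  -- padding (7B); 8..16  pitch  (8B, 8-aligned); 16..20  height  (4B, 4-aligned); 20..24  -- padding (4B); 24..32  layer  (8B, 8-aligned); sizeof = 32, alignof = 8
0..20  start_time  (20B, 4-aligned)
20..24  gid  (4B, 4-aligned)
24..26  prio  (2B, 2-aligned)
26..28  uid  (2B, 2-aligned)
28..32  -- padding (4B)
32..40  rss  (8B, 8-aligned)
40..72  refcount  (32B, 8-aligned)
72..73  state  (1B, 1-aligned)
73..76  -- padding (3B)
76..80  lock  (4B, 4-aligned)
80..88  pid  (8B, 8-aligned)
88..89  cpu  (1B, 1-aligned)
89..96  -- tail padding (7B)
sizeof = 96, alignof = 8

96 bytes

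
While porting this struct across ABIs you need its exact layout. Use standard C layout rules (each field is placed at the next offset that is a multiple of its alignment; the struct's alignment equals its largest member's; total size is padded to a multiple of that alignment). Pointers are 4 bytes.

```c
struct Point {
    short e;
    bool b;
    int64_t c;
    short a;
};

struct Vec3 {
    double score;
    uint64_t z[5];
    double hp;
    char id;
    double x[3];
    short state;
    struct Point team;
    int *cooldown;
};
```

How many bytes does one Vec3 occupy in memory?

Point: @0: e [2B, align 2] → 2; @2: b [1B, align 1] → 3; +5 pad (align 8); @8: c [8B, align 8] → 16; @16: a [2B, align 2] → 18; +6 tail pad (align 8); size 24, align 8
@0: score [8B, align 8] → 8
@8: z [40B, align 8] → 48
@48: hp [8B, align 8] → 56
@56: id [1B, align 1] → 57
+7 pad (align 8)
@64: x [24B, align 8] → 88
@88: state [2B, align 2] → 90
+6 pad (align 8)
@96: team [24B, align 8] → 120
@120: cooldown [4B, align 4] → 124
+4 tail pad (align 8)
size 128, align 8

128 bytes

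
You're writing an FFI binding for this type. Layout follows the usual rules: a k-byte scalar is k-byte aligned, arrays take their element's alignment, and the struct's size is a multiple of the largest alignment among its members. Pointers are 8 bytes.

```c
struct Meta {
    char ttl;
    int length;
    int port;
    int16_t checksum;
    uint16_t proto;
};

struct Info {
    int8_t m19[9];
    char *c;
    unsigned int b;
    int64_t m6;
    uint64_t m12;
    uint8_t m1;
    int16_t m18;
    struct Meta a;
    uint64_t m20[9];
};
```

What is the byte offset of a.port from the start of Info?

60

Meta: 0..1  ttl  (1B, 1-aligned); 1..4  -- padding (3B); 4..8  length  (4B, 4-aligned); 8..12  port  (4B, 4-aligned); 12..14  checksum  (2B, 2-aligned); 14..16  proto  (2B, 2-aligned); sizeof = 16, alignof = 4
0..9  m19  (9B, 1-aligned)
9..16  -- padding (7B)
16..24  c  (8B, 8-aligned)
24..28  b  (4B, 4-aligned)
28..32  -- padding (4B)
32..40  m6  (8B, 8-aligned)
40..48  m12  (8B, 8-aligned)
48..49  m1  (1B, 1-aligned)
49..50  -- padding (1B)
50..52  m18  (2B, 2-aligned)
52..68  a  (16B, 4-aligned)
within Meta: port at 8
52 + 8 = 60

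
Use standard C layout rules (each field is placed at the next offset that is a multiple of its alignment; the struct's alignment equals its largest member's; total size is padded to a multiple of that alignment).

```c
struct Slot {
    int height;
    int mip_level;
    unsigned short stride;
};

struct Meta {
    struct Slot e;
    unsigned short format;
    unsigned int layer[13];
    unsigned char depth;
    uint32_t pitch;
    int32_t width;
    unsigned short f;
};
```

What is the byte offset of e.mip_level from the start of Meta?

Slot: height at 0 (size 4, align 4) → ends 4; mip_level at 4 (size 4, align 4) → ends 8; stride at 8 (size 2, align 2) → ends 10; tail pad 2 to reach multiple of 4; total 12 bytes, alignment 4
e at 0 (size 12, align 4) → ends 12
within Slot: mip_level at 4
0 + 4 = 4

4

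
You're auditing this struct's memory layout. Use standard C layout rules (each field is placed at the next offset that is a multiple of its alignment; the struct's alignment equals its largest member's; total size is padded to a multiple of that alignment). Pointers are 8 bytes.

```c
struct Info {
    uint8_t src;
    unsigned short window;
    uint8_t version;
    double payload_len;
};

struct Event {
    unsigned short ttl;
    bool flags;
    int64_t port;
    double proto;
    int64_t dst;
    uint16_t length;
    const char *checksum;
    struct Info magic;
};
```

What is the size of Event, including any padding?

64

Info: @0: src [1B, align 1] → 1; +1 pad (align 2); @2: window [2B, align 2] → 4; @4: version [1B, align 1] → 5; +3 pad (align 8); @8: payload_len [8B, align 8] → 16; size 16, align 8
@0: ttl [2B, align 2] → 2
@2: flags [1B, align 1] → 3
+5 pad (align 8)
@8: port [8B, align 8] → 16
@16: proto [8B, align 8] → 24
@24: dst [8B, align 8] → 32
@32: length [2B, align 2] → 34
+6 pad (align 8)
@40: checksum [8B, align 8] → 48
@48: magic [16B, align 8] → 64
size 64, align 8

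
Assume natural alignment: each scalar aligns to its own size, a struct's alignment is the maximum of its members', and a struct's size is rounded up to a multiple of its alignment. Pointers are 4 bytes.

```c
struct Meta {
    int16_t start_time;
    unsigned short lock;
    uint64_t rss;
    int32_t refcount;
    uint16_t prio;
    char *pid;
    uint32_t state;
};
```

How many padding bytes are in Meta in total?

6

@0: start_time [2B, align 2] → 2
@2: lock [2B, align 2] → 4
+4 pad (align 8)
@8: rss [8B, align 8] → 16
@16: refcount [4B, align 4] → 20
@20: prio [2B, align 2] → 22
+2 pad (align 4)
@24: pid [4B, align 4] → 28
@28: state [4B, align 4] → 32
size 32, align 8
data bytes 26, size 32 → padding 6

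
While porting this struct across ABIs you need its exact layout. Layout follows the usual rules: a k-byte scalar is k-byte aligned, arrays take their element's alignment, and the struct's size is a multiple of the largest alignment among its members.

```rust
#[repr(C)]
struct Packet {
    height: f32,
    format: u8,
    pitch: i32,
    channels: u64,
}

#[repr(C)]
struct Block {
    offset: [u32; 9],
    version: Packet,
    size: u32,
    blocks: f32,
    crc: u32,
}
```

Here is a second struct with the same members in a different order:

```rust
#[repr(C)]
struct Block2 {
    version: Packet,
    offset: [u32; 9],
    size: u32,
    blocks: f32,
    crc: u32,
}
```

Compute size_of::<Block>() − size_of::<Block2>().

8

Packet: 0..4  height  (4B, 4-aligned); 4..5  format  (1B, 1-aligned); 5..8  -- padding (3B); 8..12  pitch  (4B, 4-aligned); 12..16  -- padding (4B); 16..24  channels  (8B, 8-aligned); sizeof = 24, alignof = 8
0..36  offset  (36B, 4-aligned)
36..40  -- padding (4B)
40..64  version  (24B, 8-aligned)
64..68  size  (4B, 4-aligned)
68..72  blocks  (4B, 4-aligned)
72..76  crc  (4B, 4-aligned)
76..80  -- tail padding (4B)
sizeof = 80, alignof = 8
— Block2 —
0..24  version  (24B, 8-aligned)
24..60  offset  (36B, 4-aligned)
60..64  size  (4B, 4-aligned)
64..68  blocks  (4B, 4-aligned)
68..72  crc  (4B, 4-aligned)
sizeof = 72, alignof = 8
80 − 72 = 8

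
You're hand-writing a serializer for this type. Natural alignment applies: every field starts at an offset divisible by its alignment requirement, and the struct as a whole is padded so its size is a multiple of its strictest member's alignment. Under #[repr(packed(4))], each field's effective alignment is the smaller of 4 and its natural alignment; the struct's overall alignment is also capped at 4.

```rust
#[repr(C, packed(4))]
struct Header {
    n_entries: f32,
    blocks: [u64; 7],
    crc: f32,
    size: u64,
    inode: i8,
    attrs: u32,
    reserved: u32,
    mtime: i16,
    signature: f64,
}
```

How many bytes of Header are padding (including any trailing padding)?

0..4  n_entries  (4B, 4-aligned)
4..60  blocks  (56B, 4-aligned)
60..64  crc  (4B, 4-aligned)
64..72  size  (8B, 4-aligned)
72..73  inode  (1B, 1-aligned)
73..76  -- padding (3B)
76..80  attrs  (4B, 4-aligned)
80..84  reserved  (4B, 4-aligned)
84..86  mtime  (2B, 2-aligned)
86..88  -- padding (2B)
88..96  signature  (8B, 4-aligned)
sizeof = 96, alignof = 4
data bytes 91, size 96 → padding 5

5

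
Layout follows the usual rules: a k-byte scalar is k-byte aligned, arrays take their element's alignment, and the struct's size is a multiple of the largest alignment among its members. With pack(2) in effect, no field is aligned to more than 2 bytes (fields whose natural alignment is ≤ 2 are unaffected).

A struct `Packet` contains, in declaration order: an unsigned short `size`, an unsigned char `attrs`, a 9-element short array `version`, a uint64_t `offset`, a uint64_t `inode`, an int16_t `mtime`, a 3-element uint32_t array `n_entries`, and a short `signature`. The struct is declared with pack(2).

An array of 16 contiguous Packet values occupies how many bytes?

0..2  size  (2B, 2-aligned)
2..3  attrs  (1B, 1-aligned)
3..4  -- padding (1B)
4..22  version  (18B, 2-aligned)
22..30  offset  (8B, 2-aligned)
30..38  inode  (8B, 2-aligned)
38..40  mtime  (2B, 2-aligned)
40..52  n_entries  (12B, 2-aligned)
52..54  signature  (2B, 2-aligned)
sizeof = 54, alignof = 2
array of 16: 16 × 54 = 864

864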